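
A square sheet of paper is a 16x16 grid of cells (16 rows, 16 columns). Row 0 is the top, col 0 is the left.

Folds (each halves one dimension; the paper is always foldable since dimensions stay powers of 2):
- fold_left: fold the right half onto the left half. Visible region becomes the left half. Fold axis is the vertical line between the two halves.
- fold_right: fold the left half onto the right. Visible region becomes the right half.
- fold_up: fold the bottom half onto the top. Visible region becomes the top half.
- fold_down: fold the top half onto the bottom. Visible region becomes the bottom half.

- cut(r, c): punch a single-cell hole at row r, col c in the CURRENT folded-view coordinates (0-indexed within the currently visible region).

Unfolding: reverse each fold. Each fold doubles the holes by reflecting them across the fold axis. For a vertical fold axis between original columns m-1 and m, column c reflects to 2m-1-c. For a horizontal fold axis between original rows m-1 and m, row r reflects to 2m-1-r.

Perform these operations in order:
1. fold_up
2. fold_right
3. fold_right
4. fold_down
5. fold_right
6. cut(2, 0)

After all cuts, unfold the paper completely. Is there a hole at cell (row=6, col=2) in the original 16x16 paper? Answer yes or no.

Op 1 fold_up: fold axis h@8; visible region now rows[0,8) x cols[0,16) = 8x16
Op 2 fold_right: fold axis v@8; visible region now rows[0,8) x cols[8,16) = 8x8
Op 3 fold_right: fold axis v@12; visible region now rows[0,8) x cols[12,16) = 8x4
Op 4 fold_down: fold axis h@4; visible region now rows[4,8) x cols[12,16) = 4x4
Op 5 fold_right: fold axis v@14; visible region now rows[4,8) x cols[14,16) = 4x2
Op 6 cut(2, 0): punch at orig (6,14); cuts so far [(6, 14)]; region rows[4,8) x cols[14,16) = 4x2
Unfold 1 (reflect across v@14): 2 holes -> [(6, 13), (6, 14)]
Unfold 2 (reflect across h@4): 4 holes -> [(1, 13), (1, 14), (6, 13), (6, 14)]
Unfold 3 (reflect across v@12): 8 holes -> [(1, 9), (1, 10), (1, 13), (1, 14), (6, 9), (6, 10), (6, 13), (6, 14)]
Unfold 4 (reflect across v@8): 16 holes -> [(1, 1), (1, 2), (1, 5), (1, 6), (1, 9), (1, 10), (1, 13), (1, 14), (6, 1), (6, 2), (6, 5), (6, 6), (6, 9), (6, 10), (6, 13), (6, 14)]
Unfold 5 (reflect across h@8): 32 holes -> [(1, 1), (1, 2), (1, 5), (1, 6), (1, 9), (1, 10), (1, 13), (1, 14), (6, 1), (6, 2), (6, 5), (6, 6), (6, 9), (6, 10), (6, 13), (6, 14), (9, 1), (9, 2), (9, 5), (9, 6), (9, 9), (9, 10), (9, 13), (9, 14), (14, 1), (14, 2), (14, 5), (14, 6), (14, 9), (14, 10), (14, 13), (14, 14)]
Holes: [(1, 1), (1, 2), (1, 5), (1, 6), (1, 9), (1, 10), (1, 13), (1, 14), (6, 1), (6, 2), (6, 5), (6, 6), (6, 9), (6, 10), (6, 13), (6, 14), (9, 1), (9, 2), (9, 5), (9, 6), (9, 9), (9, 10), (9, 13), (9, 14), (14, 1), (14, 2), (14, 5), (14, 6), (14, 9), (14, 10), (14, 13), (14, 14)]

Answer: yes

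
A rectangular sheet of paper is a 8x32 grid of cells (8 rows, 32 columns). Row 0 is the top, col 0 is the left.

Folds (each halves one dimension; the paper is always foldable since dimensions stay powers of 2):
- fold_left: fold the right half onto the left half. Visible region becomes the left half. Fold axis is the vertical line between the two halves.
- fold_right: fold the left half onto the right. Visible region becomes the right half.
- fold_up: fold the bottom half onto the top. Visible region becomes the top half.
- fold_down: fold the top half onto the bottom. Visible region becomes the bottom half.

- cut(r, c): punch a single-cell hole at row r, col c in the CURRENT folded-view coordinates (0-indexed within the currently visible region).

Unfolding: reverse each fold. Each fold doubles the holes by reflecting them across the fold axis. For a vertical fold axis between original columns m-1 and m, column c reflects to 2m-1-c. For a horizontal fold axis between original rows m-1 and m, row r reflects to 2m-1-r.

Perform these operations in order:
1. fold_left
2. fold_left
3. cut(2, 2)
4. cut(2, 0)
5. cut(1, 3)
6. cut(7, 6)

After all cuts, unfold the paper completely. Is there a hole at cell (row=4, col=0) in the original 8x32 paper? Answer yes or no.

Answer: no

Derivation:
Op 1 fold_left: fold axis v@16; visible region now rows[0,8) x cols[0,16) = 8x16
Op 2 fold_left: fold axis v@8; visible region now rows[0,8) x cols[0,8) = 8x8
Op 3 cut(2, 2): punch at orig (2,2); cuts so far [(2, 2)]; region rows[0,8) x cols[0,8) = 8x8
Op 4 cut(2, 0): punch at orig (2,0); cuts so far [(2, 0), (2, 2)]; region rows[0,8) x cols[0,8) = 8x8
Op 5 cut(1, 3): punch at orig (1,3); cuts so far [(1, 3), (2, 0), (2, 2)]; region rows[0,8) x cols[0,8) = 8x8
Op 6 cut(7, 6): punch at orig (7,6); cuts so far [(1, 3), (2, 0), (2, 2), (7, 6)]; region rows[0,8) x cols[0,8) = 8x8
Unfold 1 (reflect across v@8): 8 holes -> [(1, 3), (1, 12), (2, 0), (2, 2), (2, 13), (2, 15), (7, 6), (7, 9)]
Unfold 2 (reflect across v@16): 16 holes -> [(1, 3), (1, 12), (1, 19), (1, 28), (2, 0), (2, 2), (2, 13), (2, 15), (2, 16), (2, 18), (2, 29), (2, 31), (7, 6), (7, 9), (7, 22), (7, 25)]
Holes: [(1, 3), (1, 12), (1, 19), (1, 28), (2, 0), (2, 2), (2, 13), (2, 15), (2, 16), (2, 18), (2, 29), (2, 31), (7, 6), (7, 9), (7, 22), (7, 25)]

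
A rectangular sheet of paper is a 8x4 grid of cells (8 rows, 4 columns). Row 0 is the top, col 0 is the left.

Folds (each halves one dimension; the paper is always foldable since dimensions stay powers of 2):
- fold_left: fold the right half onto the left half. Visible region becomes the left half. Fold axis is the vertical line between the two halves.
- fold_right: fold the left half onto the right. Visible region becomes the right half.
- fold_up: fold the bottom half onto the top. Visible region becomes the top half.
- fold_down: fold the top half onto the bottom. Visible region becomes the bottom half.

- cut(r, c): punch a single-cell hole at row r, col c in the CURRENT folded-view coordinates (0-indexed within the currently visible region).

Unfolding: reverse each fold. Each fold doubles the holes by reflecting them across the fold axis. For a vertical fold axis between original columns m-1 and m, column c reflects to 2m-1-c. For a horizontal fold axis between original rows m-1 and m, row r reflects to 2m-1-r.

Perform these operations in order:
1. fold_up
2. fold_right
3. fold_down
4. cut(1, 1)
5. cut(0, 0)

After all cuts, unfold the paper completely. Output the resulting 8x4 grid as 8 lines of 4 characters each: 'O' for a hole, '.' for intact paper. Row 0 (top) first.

Op 1 fold_up: fold axis h@4; visible region now rows[0,4) x cols[0,4) = 4x4
Op 2 fold_right: fold axis v@2; visible region now rows[0,4) x cols[2,4) = 4x2
Op 3 fold_down: fold axis h@2; visible region now rows[2,4) x cols[2,4) = 2x2
Op 4 cut(1, 1): punch at orig (3,3); cuts so far [(3, 3)]; region rows[2,4) x cols[2,4) = 2x2
Op 5 cut(0, 0): punch at orig (2,2); cuts so far [(2, 2), (3, 3)]; region rows[2,4) x cols[2,4) = 2x2
Unfold 1 (reflect across h@2): 4 holes -> [(0, 3), (1, 2), (2, 2), (3, 3)]
Unfold 2 (reflect across v@2): 8 holes -> [(0, 0), (0, 3), (1, 1), (1, 2), (2, 1), (2, 2), (3, 0), (3, 3)]
Unfold 3 (reflect across h@4): 16 holes -> [(0, 0), (0, 3), (1, 1), (1, 2), (2, 1), (2, 2), (3, 0), (3, 3), (4, 0), (4, 3), (5, 1), (5, 2), (6, 1), (6, 2), (7, 0), (7, 3)]

Answer: O..O
.OO.
.OO.
O..O
O..O
.OO.
.OO.
O..O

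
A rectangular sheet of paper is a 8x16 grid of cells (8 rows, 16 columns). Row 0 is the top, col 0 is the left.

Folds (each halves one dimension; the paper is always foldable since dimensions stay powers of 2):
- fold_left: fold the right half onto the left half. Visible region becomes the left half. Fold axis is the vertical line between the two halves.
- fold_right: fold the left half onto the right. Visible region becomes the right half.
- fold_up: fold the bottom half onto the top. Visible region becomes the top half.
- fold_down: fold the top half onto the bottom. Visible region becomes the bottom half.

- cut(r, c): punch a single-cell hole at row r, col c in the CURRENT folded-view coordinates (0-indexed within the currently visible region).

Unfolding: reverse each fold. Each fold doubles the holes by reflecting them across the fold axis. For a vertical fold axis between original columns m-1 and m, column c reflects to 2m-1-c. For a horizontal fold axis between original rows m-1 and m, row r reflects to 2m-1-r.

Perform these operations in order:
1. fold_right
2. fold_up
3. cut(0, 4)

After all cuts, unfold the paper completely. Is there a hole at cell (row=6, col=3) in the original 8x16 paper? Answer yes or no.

Op 1 fold_right: fold axis v@8; visible region now rows[0,8) x cols[8,16) = 8x8
Op 2 fold_up: fold axis h@4; visible region now rows[0,4) x cols[8,16) = 4x8
Op 3 cut(0, 4): punch at orig (0,12); cuts so far [(0, 12)]; region rows[0,4) x cols[8,16) = 4x8
Unfold 1 (reflect across h@4): 2 holes -> [(0, 12), (7, 12)]
Unfold 2 (reflect across v@8): 4 holes -> [(0, 3), (0, 12), (7, 3), (7, 12)]
Holes: [(0, 3), (0, 12), (7, 3), (7, 12)]

Answer: no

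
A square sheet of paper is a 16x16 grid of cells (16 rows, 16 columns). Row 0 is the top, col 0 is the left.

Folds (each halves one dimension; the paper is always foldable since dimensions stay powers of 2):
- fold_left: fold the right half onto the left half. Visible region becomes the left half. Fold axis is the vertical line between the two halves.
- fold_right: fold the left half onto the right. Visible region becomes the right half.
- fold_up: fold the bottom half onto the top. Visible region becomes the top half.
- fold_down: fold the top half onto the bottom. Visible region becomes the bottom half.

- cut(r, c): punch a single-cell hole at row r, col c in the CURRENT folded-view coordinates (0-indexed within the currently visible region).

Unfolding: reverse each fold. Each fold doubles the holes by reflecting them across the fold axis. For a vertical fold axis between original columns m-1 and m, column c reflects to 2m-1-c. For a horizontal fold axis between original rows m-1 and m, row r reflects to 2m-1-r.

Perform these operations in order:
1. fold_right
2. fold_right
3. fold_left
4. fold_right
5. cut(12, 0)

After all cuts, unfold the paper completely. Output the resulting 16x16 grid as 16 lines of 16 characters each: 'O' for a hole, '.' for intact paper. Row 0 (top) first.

Answer: ................
................
................
................
................
................
................
................
................
................
................
................
OOOOOOOOOOOOOOOO
................
................
................

Derivation:
Op 1 fold_right: fold axis v@8; visible region now rows[0,16) x cols[8,16) = 16x8
Op 2 fold_right: fold axis v@12; visible region now rows[0,16) x cols[12,16) = 16x4
Op 3 fold_left: fold axis v@14; visible region now rows[0,16) x cols[12,14) = 16x2
Op 4 fold_right: fold axis v@13; visible region now rows[0,16) x cols[13,14) = 16x1
Op 5 cut(12, 0): punch at orig (12,13); cuts so far [(12, 13)]; region rows[0,16) x cols[13,14) = 16x1
Unfold 1 (reflect across v@13): 2 holes -> [(12, 12), (12, 13)]
Unfold 2 (reflect across v@14): 4 holes -> [(12, 12), (12, 13), (12, 14), (12, 15)]
Unfold 3 (reflect across v@12): 8 holes -> [(12, 8), (12, 9), (12, 10), (12, 11), (12, 12), (12, 13), (12, 14), (12, 15)]
Unfold 4 (reflect across v@8): 16 holes -> [(12, 0), (12, 1), (12, 2), (12, 3), (12, 4), (12, 5), (12, 6), (12, 7), (12, 8), (12, 9), (12, 10), (12, 11), (12, 12), (12, 13), (12, 14), (12, 15)]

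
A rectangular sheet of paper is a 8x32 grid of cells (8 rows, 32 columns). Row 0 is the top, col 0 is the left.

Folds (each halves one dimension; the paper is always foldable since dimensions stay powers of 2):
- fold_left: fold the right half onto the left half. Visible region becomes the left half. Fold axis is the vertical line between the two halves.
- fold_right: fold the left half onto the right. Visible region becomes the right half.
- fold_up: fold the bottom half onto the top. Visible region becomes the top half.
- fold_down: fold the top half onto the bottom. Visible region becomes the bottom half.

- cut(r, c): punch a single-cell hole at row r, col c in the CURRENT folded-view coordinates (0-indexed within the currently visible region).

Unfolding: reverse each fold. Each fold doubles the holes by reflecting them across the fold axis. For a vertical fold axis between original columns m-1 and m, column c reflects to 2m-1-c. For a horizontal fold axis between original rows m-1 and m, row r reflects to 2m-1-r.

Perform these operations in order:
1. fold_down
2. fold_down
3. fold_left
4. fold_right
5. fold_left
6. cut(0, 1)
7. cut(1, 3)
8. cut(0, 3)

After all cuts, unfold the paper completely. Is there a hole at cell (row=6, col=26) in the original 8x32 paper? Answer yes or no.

Op 1 fold_down: fold axis h@4; visible region now rows[4,8) x cols[0,32) = 4x32
Op 2 fold_down: fold axis h@6; visible region now rows[6,8) x cols[0,32) = 2x32
Op 3 fold_left: fold axis v@16; visible region now rows[6,8) x cols[0,16) = 2x16
Op 4 fold_right: fold axis v@8; visible region now rows[6,8) x cols[8,16) = 2x8
Op 5 fold_left: fold axis v@12; visible region now rows[6,8) x cols[8,12) = 2x4
Op 6 cut(0, 1): punch at orig (6,9); cuts so far [(6, 9)]; region rows[6,8) x cols[8,12) = 2x4
Op 7 cut(1, 3): punch at orig (7,11); cuts so far [(6, 9), (7, 11)]; region rows[6,8) x cols[8,12) = 2x4
Op 8 cut(0, 3): punch at orig (6,11); cuts so far [(6, 9), (6, 11), (7, 11)]; region rows[6,8) x cols[8,12) = 2x4
Unfold 1 (reflect across v@12): 6 holes -> [(6, 9), (6, 11), (6, 12), (6, 14), (7, 11), (7, 12)]
Unfold 2 (reflect across v@8): 12 holes -> [(6, 1), (6, 3), (6, 4), (6, 6), (6, 9), (6, 11), (6, 12), (6, 14), (7, 3), (7, 4), (7, 11), (7, 12)]
Unfold 3 (reflect across v@16): 24 holes -> [(6, 1), (6, 3), (6, 4), (6, 6), (6, 9), (6, 11), (6, 12), (6, 14), (6, 17), (6, 19), (6, 20), (6, 22), (6, 25), (6, 27), (6, 28), (6, 30), (7, 3), (7, 4), (7, 11), (7, 12), (7, 19), (7, 20), (7, 27), (7, 28)]
Unfold 4 (reflect across h@6): 48 holes -> [(4, 3), (4, 4), (4, 11), (4, 12), (4, 19), (4, 20), (4, 27), (4, 28), (5, 1), (5, 3), (5, 4), (5, 6), (5, 9), (5, 11), (5, 12), (5, 14), (5, 17), (5, 19), (5, 20), (5, 22), (5, 25), (5, 27), (5, 28), (5, 30), (6, 1), (6, 3), (6, 4), (6, 6), (6, 9), (6, 11), (6, 12), (6, 14), (6, 17), (6, 19), (6, 20), (6, 22), (6, 25), (6, 27), (6, 28), (6, 30), (7, 3), (7, 4), (7, 11), (7, 12), (7, 19), (7, 20), (7, 27), (7, 28)]
Unfold 5 (reflect across h@4): 96 holes -> [(0, 3), (0, 4), (0, 11), (0, 12), (0, 19), (0, 20), (0, 27), (0, 28), (1, 1), (1, 3), (1, 4), (1, 6), (1, 9), (1, 11), (1, 12), (1, 14), (1, 17), (1, 19), (1, 20), (1, 22), (1, 25), (1, 27), (1, 28), (1, 30), (2, 1), (2, 3), (2, 4), (2, 6), (2, 9), (2, 11), (2, 12), (2, 14), (2, 17), (2, 19), (2, 20), (2, 22), (2, 25), (2, 27), (2, 28), (2, 30), (3, 3), (3, 4), (3, 11), (3, 12), (3, 19), (3, 20), (3, 27), (3, 28), (4, 3), (4, 4), (4, 11), (4, 12), (4, 19), (4, 20), (4, 27), (4, 28), (5, 1), (5, 3), (5, 4), (5, 6), (5, 9), (5, 11), (5, 12), (5, 14), (5, 17), (5, 19), (5, 20), (5, 22), (5, 25), (5, 27), (5, 28), (5, 30), (6, 1), (6, 3), (6, 4), (6, 6), (6, 9), (6, 11), (6, 12), (6, 14), (6, 17), (6, 19), (6, 20), (6, 22), (6, 25), (6, 27), (6, 28), (6, 30), (7, 3), (7, 4), (7, 11), (7, 12), (7, 19), (7, 20), (7, 27), (7, 28)]
Holes: [(0, 3), (0, 4), (0, 11), (0, 12), (0, 19), (0, 20), (0, 27), (0, 28), (1, 1), (1, 3), (1, 4), (1, 6), (1, 9), (1, 11), (1, 12), (1, 14), (1, 17), (1, 19), (1, 20), (1, 22), (1, 25), (1, 27), (1, 28), (1, 30), (2, 1), (2, 3), (2, 4), (2, 6), (2, 9), (2, 11), (2, 12), (2, 14), (2, 17), (2, 19), (2, 20), (2, 22), (2, 25), (2, 27), (2, 28), (2, 30), (3, 3), (3, 4), (3, 11), (3, 12), (3, 19), (3, 20), (3, 27), (3, 28), (4, 3), (4, 4), (4, 11), (4, 12), (4, 19), (4, 20), (4, 27), (4, 28), (5, 1), (5, 3), (5, 4), (5, 6), (5, 9), (5, 11), (5, 12), (5, 14), (5, 17), (5, 19), (5, 20), (5, 22), (5, 25), (5, 27), (5, 28), (5, 30), (6, 1), (6, 3), (6, 4), (6, 6), (6, 9), (6, 11), (6, 12), (6, 14), (6, 17), (6, 19), (6, 20), (6, 22), (6, 25), (6, 27), (6, 28), (6, 30), (7, 3), (7, 4), (7, 11), (7, 12), (7, 19), (7, 20), (7, 27), (7, 28)]

Answer: no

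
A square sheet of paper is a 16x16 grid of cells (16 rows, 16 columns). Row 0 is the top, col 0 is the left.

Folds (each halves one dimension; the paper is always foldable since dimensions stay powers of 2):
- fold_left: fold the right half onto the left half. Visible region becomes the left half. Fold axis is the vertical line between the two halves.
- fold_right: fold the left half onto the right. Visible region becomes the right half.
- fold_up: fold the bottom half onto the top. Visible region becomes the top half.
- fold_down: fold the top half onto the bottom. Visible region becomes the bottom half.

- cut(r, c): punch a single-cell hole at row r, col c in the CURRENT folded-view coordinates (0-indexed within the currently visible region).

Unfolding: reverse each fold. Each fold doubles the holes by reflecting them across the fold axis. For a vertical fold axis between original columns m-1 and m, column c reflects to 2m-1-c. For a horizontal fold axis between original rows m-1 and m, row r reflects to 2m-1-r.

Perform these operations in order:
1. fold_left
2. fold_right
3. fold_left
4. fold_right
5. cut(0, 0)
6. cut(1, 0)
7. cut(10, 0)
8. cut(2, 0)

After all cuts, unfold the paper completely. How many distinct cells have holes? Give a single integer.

Answer: 64

Derivation:
Op 1 fold_left: fold axis v@8; visible region now rows[0,16) x cols[0,8) = 16x8
Op 2 fold_right: fold axis v@4; visible region now rows[0,16) x cols[4,8) = 16x4
Op 3 fold_left: fold axis v@6; visible region now rows[0,16) x cols[4,6) = 16x2
Op 4 fold_right: fold axis v@5; visible region now rows[0,16) x cols[5,6) = 16x1
Op 5 cut(0, 0): punch at orig (0,5); cuts so far [(0, 5)]; region rows[0,16) x cols[5,6) = 16x1
Op 6 cut(1, 0): punch at orig (1,5); cuts so far [(0, 5), (1, 5)]; region rows[0,16) x cols[5,6) = 16x1
Op 7 cut(10, 0): punch at orig (10,5); cuts so far [(0, 5), (1, 5), (10, 5)]; region rows[0,16) x cols[5,6) = 16x1
Op 8 cut(2, 0): punch at orig (2,5); cuts so far [(0, 5), (1, 5), (2, 5), (10, 5)]; region rows[0,16) x cols[5,6) = 16x1
Unfold 1 (reflect across v@5): 8 holes -> [(0, 4), (0, 5), (1, 4), (1, 5), (2, 4), (2, 5), (10, 4), (10, 5)]
Unfold 2 (reflect across v@6): 16 holes -> [(0, 4), (0, 5), (0, 6), (0, 7), (1, 4), (1, 5), (1, 6), (1, 7), (2, 4), (2, 5), (2, 6), (2, 7), (10, 4), (10, 5), (10, 6), (10, 7)]
Unfold 3 (reflect across v@4): 32 holes -> [(0, 0), (0, 1), (0, 2), (0, 3), (0, 4), (0, 5), (0, 6), (0, 7), (1, 0), (1, 1), (1, 2), (1, 3), (1, 4), (1, 5), (1, 6), (1, 7), (2, 0), (2, 1), (2, 2), (2, 3), (2, 4), (2, 5), (2, 6), (2, 7), (10, 0), (10, 1), (10, 2), (10, 3), (10, 4), (10, 5), (10, 6), (10, 7)]
Unfold 4 (reflect across v@8): 64 holes -> [(0, 0), (0, 1), (0, 2), (0, 3), (0, 4), (0, 5), (0, 6), (0, 7), (0, 8), (0, 9), (0, 10), (0, 11), (0, 12), (0, 13), (0, 14), (0, 15), (1, 0), (1, 1), (1, 2), (1, 3), (1, 4), (1, 5), (1, 6), (1, 7), (1, 8), (1, 9), (1, 10), (1, 11), (1, 12), (1, 13), (1, 14), (1, 15), (2, 0), (2, 1), (2, 2), (2, 3), (2, 4), (2, 5), (2, 6), (2, 7), (2, 8), (2, 9), (2, 10), (2, 11), (2, 12), (2, 13), (2, 14), (2, 15), (10, 0), (10, 1), (10, 2), (10, 3), (10, 4), (10, 5), (10, 6), (10, 7), (10, 8), (10, 9), (10, 10), (10, 11), (10, 12), (10, 13), (10, 14), (10, 15)]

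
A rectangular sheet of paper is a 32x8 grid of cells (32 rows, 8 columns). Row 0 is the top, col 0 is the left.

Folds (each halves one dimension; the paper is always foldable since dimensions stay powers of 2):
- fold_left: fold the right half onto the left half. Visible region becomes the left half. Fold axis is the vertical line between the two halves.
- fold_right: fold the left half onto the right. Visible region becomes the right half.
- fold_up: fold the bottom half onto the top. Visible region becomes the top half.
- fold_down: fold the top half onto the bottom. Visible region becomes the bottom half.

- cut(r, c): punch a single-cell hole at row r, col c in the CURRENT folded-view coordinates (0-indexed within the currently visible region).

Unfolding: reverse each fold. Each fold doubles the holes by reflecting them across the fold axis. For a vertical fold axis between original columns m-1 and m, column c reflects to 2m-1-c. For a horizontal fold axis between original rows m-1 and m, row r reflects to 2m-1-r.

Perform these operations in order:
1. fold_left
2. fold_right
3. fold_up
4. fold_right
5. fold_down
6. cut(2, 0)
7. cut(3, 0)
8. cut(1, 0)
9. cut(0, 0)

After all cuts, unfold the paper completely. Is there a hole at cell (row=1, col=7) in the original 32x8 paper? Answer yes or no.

Answer: no

Derivation:
Op 1 fold_left: fold axis v@4; visible region now rows[0,32) x cols[0,4) = 32x4
Op 2 fold_right: fold axis v@2; visible region now rows[0,32) x cols[2,4) = 32x2
Op 3 fold_up: fold axis h@16; visible region now rows[0,16) x cols[2,4) = 16x2
Op 4 fold_right: fold axis v@3; visible region now rows[0,16) x cols[3,4) = 16x1
Op 5 fold_down: fold axis h@8; visible region now rows[8,16) x cols[3,4) = 8x1
Op 6 cut(2, 0): punch at orig (10,3); cuts so far [(10, 3)]; region rows[8,16) x cols[3,4) = 8x1
Op 7 cut(3, 0): punch at orig (11,3); cuts so far [(10, 3), (11, 3)]; region rows[8,16) x cols[3,4) = 8x1
Op 8 cut(1, 0): punch at orig (9,3); cuts so far [(9, 3), (10, 3), (11, 3)]; region rows[8,16) x cols[3,4) = 8x1
Op 9 cut(0, 0): punch at orig (8,3); cuts so far [(8, 3), (9, 3), (10, 3), (11, 3)]; region rows[8,16) x cols[3,4) = 8x1
Unfold 1 (reflect across h@8): 8 holes -> [(4, 3), (5, 3), (6, 3), (7, 3), (8, 3), (9, 3), (10, 3), (11, 3)]
Unfold 2 (reflect across v@3): 16 holes -> [(4, 2), (4, 3), (5, 2), (5, 3), (6, 2), (6, 3), (7, 2), (7, 3), (8, 2), (8, 3), (9, 2), (9, 3), (10, 2), (10, 3), (11, 2), (11, 3)]
Unfold 3 (reflect across h@16): 32 holes -> [(4, 2), (4, 3), (5, 2), (5, 3), (6, 2), (6, 3), (7, 2), (7, 3), (8, 2), (8, 3), (9, 2), (9, 3), (10, 2), (10, 3), (11, 2), (11, 3), (20, 2), (20, 3), (21, 2), (21, 3), (22, 2), (22, 3), (23, 2), (23, 3), (24, 2), (24, 3), (25, 2), (25, 3), (26, 2), (26, 3), (27, 2), (27, 3)]
Unfold 4 (reflect across v@2): 64 holes -> [(4, 0), (4, 1), (4, 2), (4, 3), (5, 0), (5, 1), (5, 2), (5, 3), (6, 0), (6, 1), (6, 2), (6, 3), (7, 0), (7, 1), (7, 2), (7, 3), (8, 0), (8, 1), (8, 2), (8, 3), (9, 0), (9, 1), (9, 2), (9, 3), (10, 0), (10, 1), (10, 2), (10, 3), (11, 0), (11, 1), (11, 2), (11, 3), (20, 0), (20, 1), (20, 2), (20, 3), (21, 0), (21, 1), (21, 2), (21, 3), (22, 0), (22, 1), (22, 2), (22, 3), (23, 0), (23, 1), (23, 2), (23, 3), (24, 0), (24, 1), (24, 2), (24, 3), (25, 0), (25, 1), (25, 2), (25, 3), (26, 0), (26, 1), (26, 2), (26, 3), (27, 0), (27, 1), (27, 2), (27, 3)]
Unfold 5 (reflect across v@4): 128 holes -> [(4, 0), (4, 1), (4, 2), (4, 3), (4, 4), (4, 5), (4, 6), (4, 7), (5, 0), (5, 1), (5, 2), (5, 3), (5, 4), (5, 5), (5, 6), (5, 7), (6, 0), (6, 1), (6, 2), (6, 3), (6, 4), (6, 5), (6, 6), (6, 7), (7, 0), (7, 1), (7, 2), (7, 3), (7, 4), (7, 5), (7, 6), (7, 7), (8, 0), (8, 1), (8, 2), (8, 3), (8, 4), (8, 5), (8, 6), (8, 7), (9, 0), (9, 1), (9, 2), (9, 3), (9, 4), (9, 5), (9, 6), (9, 7), (10, 0), (10, 1), (10, 2), (10, 3), (10, 4), (10, 5), (10, 6), (10, 7), (11, 0), (11, 1), (11, 2), (11, 3), (11, 4), (11, 5), (11, 6), (11, 7), (20, 0), (20, 1), (20, 2), (20, 3), (20, 4), (20, 5), (20, 6), (20, 7), (21, 0), (21, 1), (21, 2), (21, 3), (21, 4), (21, 5), (21, 6), (21, 7), (22, 0), (22, 1), (22, 2), (22, 3), (22, 4), (22, 5), (22, 6), (22, 7), (23, 0), (23, 1), (23, 2), (23, 3), (23, 4), (23, 5), (23, 6), (23, 7), (24, 0), (24, 1), (24, 2), (24, 3), (24, 4), (24, 5), (24, 6), (24, 7), (25, 0), (25, 1), (25, 2), (25, 3), (25, 4), (25, 5), (25, 6), (25, 7), (26, 0), (26, 1), (26, 2), (26, 3), (26, 4), (26, 5), (26, 6), (26, 7), (27, 0), (27, 1), (27, 2), (27, 3), (27, 4), (27, 5), (27, 6), (27, 7)]
Holes: [(4, 0), (4, 1), (4, 2), (4, 3), (4, 4), (4, 5), (4, 6), (4, 7), (5, 0), (5, 1), (5, 2), (5, 3), (5, 4), (5, 5), (5, 6), (5, 7), (6, 0), (6, 1), (6, 2), (6, 3), (6, 4), (6, 5), (6, 6), (6, 7), (7, 0), (7, 1), (7, 2), (7, 3), (7, 4), (7, 5), (7, 6), (7, 7), (8, 0), (8, 1), (8, 2), (8, 3), (8, 4), (8, 5), (8, 6), (8, 7), (9, 0), (9, 1), (9, 2), (9, 3), (9, 4), (9, 5), (9, 6), (9, 7), (10, 0), (10, 1), (10, 2), (10, 3), (10, 4), (10, 5), (10, 6), (10, 7), (11, 0), (11, 1), (11, 2), (11, 3), (11, 4), (11, 5), (11, 6), (11, 7), (20, 0), (20, 1), (20, 2), (20, 3), (20, 4), (20, 5), (20, 6), (20, 7), (21, 0), (21, 1), (21, 2), (21, 3), (21, 4), (21, 5), (21, 6), (21, 7), (22, 0), (22, 1), (22, 2), (22, 3), (22, 4), (22, 5), (22, 6), (22, 7), (23, 0), (23, 1), (23, 2), (23, 3), (23, 4), (23, 5), (23, 6), (23, 7), (24, 0), (24, 1), (24, 2), (24, 3), (24, 4), (24, 5), (24, 6), (24, 7), (25, 0), (25, 1), (25, 2), (25, 3), (25, 4), (25, 5), (25, 6), (25, 7), (26, 0), (26, 1), (26, 2), (26, 3), (26, 4), (26, 5), (26, 6), (26, 7), (27, 0), (27, 1), (27, 2), (27, 3), (27, 4), (27, 5), (27, 6), (27, 7)]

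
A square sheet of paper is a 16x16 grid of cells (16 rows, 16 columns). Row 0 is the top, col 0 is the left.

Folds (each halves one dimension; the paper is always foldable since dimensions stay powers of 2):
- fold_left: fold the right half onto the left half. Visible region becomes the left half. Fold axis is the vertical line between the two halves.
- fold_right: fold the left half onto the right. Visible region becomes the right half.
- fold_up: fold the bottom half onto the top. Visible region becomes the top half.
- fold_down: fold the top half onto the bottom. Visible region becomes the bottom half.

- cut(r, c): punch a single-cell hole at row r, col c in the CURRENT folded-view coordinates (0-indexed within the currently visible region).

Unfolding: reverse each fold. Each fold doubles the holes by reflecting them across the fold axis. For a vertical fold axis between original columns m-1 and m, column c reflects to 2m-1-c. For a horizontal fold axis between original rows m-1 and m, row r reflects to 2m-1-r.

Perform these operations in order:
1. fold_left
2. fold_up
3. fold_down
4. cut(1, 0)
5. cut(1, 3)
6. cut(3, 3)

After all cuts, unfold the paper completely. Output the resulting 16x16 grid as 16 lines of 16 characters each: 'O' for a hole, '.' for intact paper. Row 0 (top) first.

Answer: ...O........O...
................
O..O........O..O
................
................
O..O........O..O
................
...O........O...
...O........O...
................
O..O........O..O
................
................
O..O........O..O
................
...O........O...

Derivation:
Op 1 fold_left: fold axis v@8; visible region now rows[0,16) x cols[0,8) = 16x8
Op 2 fold_up: fold axis h@8; visible region now rows[0,8) x cols[0,8) = 8x8
Op 3 fold_down: fold axis h@4; visible region now rows[4,8) x cols[0,8) = 4x8
Op 4 cut(1, 0): punch at orig (5,0); cuts so far [(5, 0)]; region rows[4,8) x cols[0,8) = 4x8
Op 5 cut(1, 3): punch at orig (5,3); cuts so far [(5, 0), (5, 3)]; region rows[4,8) x cols[0,8) = 4x8
Op 6 cut(3, 3): punch at orig (7,3); cuts so far [(5, 0), (5, 3), (7, 3)]; region rows[4,8) x cols[0,8) = 4x8
Unfold 1 (reflect across h@4): 6 holes -> [(0, 3), (2, 0), (2, 3), (5, 0), (5, 3), (7, 3)]
Unfold 2 (reflect across h@8): 12 holes -> [(0, 3), (2, 0), (2, 3), (5, 0), (5, 3), (7, 3), (8, 3), (10, 0), (10, 3), (13, 0), (13, 3), (15, 3)]
Unfold 3 (reflect across v@8): 24 holes -> [(0, 3), (0, 12), (2, 0), (2, 3), (2, 12), (2, 15), (5, 0), (5, 3), (5, 12), (5, 15), (7, 3), (7, 12), (8, 3), (8, 12), (10, 0), (10, 3), (10, 12), (10, 15), (13, 0), (13, 3), (13, 12), (13, 15), (15, 3), (15, 12)]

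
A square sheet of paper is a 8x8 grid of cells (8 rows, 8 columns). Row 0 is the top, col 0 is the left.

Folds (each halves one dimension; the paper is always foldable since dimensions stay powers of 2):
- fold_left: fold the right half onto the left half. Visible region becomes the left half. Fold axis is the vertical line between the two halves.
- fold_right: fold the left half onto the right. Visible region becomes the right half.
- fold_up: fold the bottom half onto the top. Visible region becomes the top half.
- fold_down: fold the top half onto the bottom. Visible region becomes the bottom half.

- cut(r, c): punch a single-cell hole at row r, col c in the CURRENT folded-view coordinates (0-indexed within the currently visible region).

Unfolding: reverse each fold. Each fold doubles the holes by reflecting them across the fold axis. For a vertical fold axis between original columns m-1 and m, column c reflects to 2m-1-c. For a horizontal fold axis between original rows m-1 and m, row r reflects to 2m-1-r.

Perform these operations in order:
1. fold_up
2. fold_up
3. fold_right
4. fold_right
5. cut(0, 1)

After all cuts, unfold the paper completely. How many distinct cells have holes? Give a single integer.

Answer: 16

Derivation:
Op 1 fold_up: fold axis h@4; visible region now rows[0,4) x cols[0,8) = 4x8
Op 2 fold_up: fold axis h@2; visible region now rows[0,2) x cols[0,8) = 2x8
Op 3 fold_right: fold axis v@4; visible region now rows[0,2) x cols[4,8) = 2x4
Op 4 fold_right: fold axis v@6; visible region now rows[0,2) x cols[6,8) = 2x2
Op 5 cut(0, 1): punch at orig (0,7); cuts so far [(0, 7)]; region rows[0,2) x cols[6,8) = 2x2
Unfold 1 (reflect across v@6): 2 holes -> [(0, 4), (0, 7)]
Unfold 2 (reflect across v@4): 4 holes -> [(0, 0), (0, 3), (0, 4), (0, 7)]
Unfold 3 (reflect across h@2): 8 holes -> [(0, 0), (0, 3), (0, 4), (0, 7), (3, 0), (3, 3), (3, 4), (3, 7)]
Unfold 4 (reflect across h@4): 16 holes -> [(0, 0), (0, 3), (0, 4), (0, 7), (3, 0), (3, 3), (3, 4), (3, 7), (4, 0), (4, 3), (4, 4), (4, 7), (7, 0), (7, 3), (7, 4), (7, 7)]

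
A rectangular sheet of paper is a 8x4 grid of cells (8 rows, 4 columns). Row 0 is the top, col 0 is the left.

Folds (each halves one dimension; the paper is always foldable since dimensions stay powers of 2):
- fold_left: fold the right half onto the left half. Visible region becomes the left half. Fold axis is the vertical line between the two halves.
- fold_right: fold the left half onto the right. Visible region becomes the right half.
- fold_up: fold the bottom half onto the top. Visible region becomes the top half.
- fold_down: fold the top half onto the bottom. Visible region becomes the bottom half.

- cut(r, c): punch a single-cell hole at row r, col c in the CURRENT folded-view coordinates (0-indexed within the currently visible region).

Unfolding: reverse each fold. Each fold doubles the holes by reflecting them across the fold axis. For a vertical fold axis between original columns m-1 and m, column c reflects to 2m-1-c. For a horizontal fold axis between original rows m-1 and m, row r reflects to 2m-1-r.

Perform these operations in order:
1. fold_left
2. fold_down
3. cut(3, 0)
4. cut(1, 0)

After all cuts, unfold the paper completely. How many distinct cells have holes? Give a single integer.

Answer: 8

Derivation:
Op 1 fold_left: fold axis v@2; visible region now rows[0,8) x cols[0,2) = 8x2
Op 2 fold_down: fold axis h@4; visible region now rows[4,8) x cols[0,2) = 4x2
Op 3 cut(3, 0): punch at orig (7,0); cuts so far [(7, 0)]; region rows[4,8) x cols[0,2) = 4x2
Op 4 cut(1, 0): punch at orig (5,0); cuts so far [(5, 0), (7, 0)]; region rows[4,8) x cols[0,2) = 4x2
Unfold 1 (reflect across h@4): 4 holes -> [(0, 0), (2, 0), (5, 0), (7, 0)]
Unfold 2 (reflect across v@2): 8 holes -> [(0, 0), (0, 3), (2, 0), (2, 3), (5, 0), (5, 3), (7, 0), (7, 3)]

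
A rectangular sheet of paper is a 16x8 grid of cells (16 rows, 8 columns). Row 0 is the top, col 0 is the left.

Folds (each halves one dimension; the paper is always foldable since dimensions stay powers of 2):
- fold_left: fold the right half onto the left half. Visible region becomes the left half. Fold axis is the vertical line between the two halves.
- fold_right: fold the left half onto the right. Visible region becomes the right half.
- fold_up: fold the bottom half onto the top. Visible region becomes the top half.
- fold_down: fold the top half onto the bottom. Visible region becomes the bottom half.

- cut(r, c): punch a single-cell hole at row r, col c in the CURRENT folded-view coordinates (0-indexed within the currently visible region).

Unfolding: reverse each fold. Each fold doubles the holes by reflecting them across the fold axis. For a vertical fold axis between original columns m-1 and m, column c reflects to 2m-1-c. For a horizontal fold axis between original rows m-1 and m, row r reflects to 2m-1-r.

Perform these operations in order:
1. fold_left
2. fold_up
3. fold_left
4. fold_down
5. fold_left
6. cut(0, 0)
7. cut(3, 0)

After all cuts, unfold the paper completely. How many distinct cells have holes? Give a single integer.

Op 1 fold_left: fold axis v@4; visible region now rows[0,16) x cols[0,4) = 16x4
Op 2 fold_up: fold axis h@8; visible region now rows[0,8) x cols[0,4) = 8x4
Op 3 fold_left: fold axis v@2; visible region now rows[0,8) x cols[0,2) = 8x2
Op 4 fold_down: fold axis h@4; visible region now rows[4,8) x cols[0,2) = 4x2
Op 5 fold_left: fold axis v@1; visible region now rows[4,8) x cols[0,1) = 4x1
Op 6 cut(0, 0): punch at orig (4,0); cuts so far [(4, 0)]; region rows[4,8) x cols[0,1) = 4x1
Op 7 cut(3, 0): punch at orig (7,0); cuts so far [(4, 0), (7, 0)]; region rows[4,8) x cols[0,1) = 4x1
Unfold 1 (reflect across v@1): 4 holes -> [(4, 0), (4, 1), (7, 0), (7, 1)]
Unfold 2 (reflect across h@4): 8 holes -> [(0, 0), (0, 1), (3, 0), (3, 1), (4, 0), (4, 1), (7, 0), (7, 1)]
Unfold 3 (reflect across v@2): 16 holes -> [(0, 0), (0, 1), (0, 2), (0, 3), (3, 0), (3, 1), (3, 2), (3, 3), (4, 0), (4, 1), (4, 2), (4, 3), (7, 0), (7, 1), (7, 2), (7, 3)]
Unfold 4 (reflect across h@8): 32 holes -> [(0, 0), (0, 1), (0, 2), (0, 3), (3, 0), (3, 1), (3, 2), (3, 3), (4, 0), (4, 1), (4, 2), (4, 3), (7, 0), (7, 1), (7, 2), (7, 3), (8, 0), (8, 1), (8, 2), (8, 3), (11, 0), (11, 1), (11, 2), (11, 3), (12, 0), (12, 1), (12, 2), (12, 3), (15, 0), (15, 1), (15, 2), (15, 3)]
Unfold 5 (reflect across v@4): 64 holes -> [(0, 0), (0, 1), (0, 2), (0, 3), (0, 4), (0, 5), (0, 6), (0, 7), (3, 0), (3, 1), (3, 2), (3, 3), (3, 4), (3, 5), (3, 6), (3, 7), (4, 0), (4, 1), (4, 2), (4, 3), (4, 4), (4, 5), (4, 6), (4, 7), (7, 0), (7, 1), (7, 2), (7, 3), (7, 4), (7, 5), (7, 6), (7, 7), (8, 0), (8, 1), (8, 2), (8, 3), (8, 4), (8, 5), (8, 6), (8, 7), (11, 0), (11, 1), (11, 2), (11, 3), (11, 4), (11, 5), (11, 6), (11, 7), (12, 0), (12, 1), (12, 2), (12, 3), (12, 4), (12, 5), (12, 6), (12, 7), (15, 0), (15, 1), (15, 2), (15, 3), (15, 4), (15, 5), (15, 6), (15, 7)]

Answer: 64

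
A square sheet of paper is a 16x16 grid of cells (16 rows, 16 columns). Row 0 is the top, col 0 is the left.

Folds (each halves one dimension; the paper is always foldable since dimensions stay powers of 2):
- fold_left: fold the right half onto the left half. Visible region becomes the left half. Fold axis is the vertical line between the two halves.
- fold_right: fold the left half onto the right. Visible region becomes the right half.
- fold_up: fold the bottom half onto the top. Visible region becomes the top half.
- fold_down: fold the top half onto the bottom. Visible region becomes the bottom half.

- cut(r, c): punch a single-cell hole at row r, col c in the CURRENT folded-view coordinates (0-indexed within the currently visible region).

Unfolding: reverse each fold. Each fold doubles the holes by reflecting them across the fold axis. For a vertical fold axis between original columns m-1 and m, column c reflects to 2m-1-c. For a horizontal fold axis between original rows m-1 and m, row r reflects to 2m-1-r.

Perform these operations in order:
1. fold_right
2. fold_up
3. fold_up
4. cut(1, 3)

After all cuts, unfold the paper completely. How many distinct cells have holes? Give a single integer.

Answer: 8

Derivation:
Op 1 fold_right: fold axis v@8; visible region now rows[0,16) x cols[8,16) = 16x8
Op 2 fold_up: fold axis h@8; visible region now rows[0,8) x cols[8,16) = 8x8
Op 3 fold_up: fold axis h@4; visible region now rows[0,4) x cols[8,16) = 4x8
Op 4 cut(1, 3): punch at orig (1,11); cuts so far [(1, 11)]; region rows[0,4) x cols[8,16) = 4x8
Unfold 1 (reflect across h@4): 2 holes -> [(1, 11), (6, 11)]
Unfold 2 (reflect across h@8): 4 holes -> [(1, 11), (6, 11), (9, 11), (14, 11)]
Unfold 3 (reflect across v@8): 8 holes -> [(1, 4), (1, 11), (6, 4), (6, 11), (9, 4), (9, 11), (14, 4), (14, 11)]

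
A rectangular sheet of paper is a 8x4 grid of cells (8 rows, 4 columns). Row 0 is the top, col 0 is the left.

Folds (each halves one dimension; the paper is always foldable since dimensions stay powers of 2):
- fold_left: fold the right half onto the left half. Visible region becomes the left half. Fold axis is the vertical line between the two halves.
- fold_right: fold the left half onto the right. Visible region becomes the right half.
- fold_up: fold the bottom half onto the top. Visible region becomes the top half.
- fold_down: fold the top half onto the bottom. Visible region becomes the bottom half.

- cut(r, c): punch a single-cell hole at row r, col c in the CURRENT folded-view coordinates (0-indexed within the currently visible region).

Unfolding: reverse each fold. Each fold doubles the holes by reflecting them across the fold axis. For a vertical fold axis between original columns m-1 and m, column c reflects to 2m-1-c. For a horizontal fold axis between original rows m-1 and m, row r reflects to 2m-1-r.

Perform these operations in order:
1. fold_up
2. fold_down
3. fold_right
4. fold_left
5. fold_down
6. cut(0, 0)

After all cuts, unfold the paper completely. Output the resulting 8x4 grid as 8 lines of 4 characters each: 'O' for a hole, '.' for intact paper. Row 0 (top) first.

Op 1 fold_up: fold axis h@4; visible region now rows[0,4) x cols[0,4) = 4x4
Op 2 fold_down: fold axis h@2; visible region now rows[2,4) x cols[0,4) = 2x4
Op 3 fold_right: fold axis v@2; visible region now rows[2,4) x cols[2,4) = 2x2
Op 4 fold_left: fold axis v@3; visible region now rows[2,4) x cols[2,3) = 2x1
Op 5 fold_down: fold axis h@3; visible region now rows[3,4) x cols[2,3) = 1x1
Op 6 cut(0, 0): punch at orig (3,2); cuts so far [(3, 2)]; region rows[3,4) x cols[2,3) = 1x1
Unfold 1 (reflect across h@3): 2 holes -> [(2, 2), (3, 2)]
Unfold 2 (reflect across v@3): 4 holes -> [(2, 2), (2, 3), (3, 2), (3, 3)]
Unfold 3 (reflect across v@2): 8 holes -> [(2, 0), (2, 1), (2, 2), (2, 3), (3, 0), (3, 1), (3, 2), (3, 3)]
Unfold 4 (reflect across h@2): 16 holes -> [(0, 0), (0, 1), (0, 2), (0, 3), (1, 0), (1, 1), (1, 2), (1, 3), (2, 0), (2, 1), (2, 2), (2, 3), (3, 0), (3, 1), (3, 2), (3, 3)]
Unfold 5 (reflect across h@4): 32 holes -> [(0, 0), (0, 1), (0, 2), (0, 3), (1, 0), (1, 1), (1, 2), (1, 3), (2, 0), (2, 1), (2, 2), (2, 3), (3, 0), (3, 1), (3, 2), (3, 3), (4, 0), (4, 1), (4, 2), (4, 3), (5, 0), (5, 1), (5, 2), (5, 3), (6, 0), (6, 1), (6, 2), (6, 3), (7, 0), (7, 1), (7, 2), (7, 3)]

Answer: OOOO
OOOO
OOOO
OOOO
OOOO
OOOO
OOOO
OOOO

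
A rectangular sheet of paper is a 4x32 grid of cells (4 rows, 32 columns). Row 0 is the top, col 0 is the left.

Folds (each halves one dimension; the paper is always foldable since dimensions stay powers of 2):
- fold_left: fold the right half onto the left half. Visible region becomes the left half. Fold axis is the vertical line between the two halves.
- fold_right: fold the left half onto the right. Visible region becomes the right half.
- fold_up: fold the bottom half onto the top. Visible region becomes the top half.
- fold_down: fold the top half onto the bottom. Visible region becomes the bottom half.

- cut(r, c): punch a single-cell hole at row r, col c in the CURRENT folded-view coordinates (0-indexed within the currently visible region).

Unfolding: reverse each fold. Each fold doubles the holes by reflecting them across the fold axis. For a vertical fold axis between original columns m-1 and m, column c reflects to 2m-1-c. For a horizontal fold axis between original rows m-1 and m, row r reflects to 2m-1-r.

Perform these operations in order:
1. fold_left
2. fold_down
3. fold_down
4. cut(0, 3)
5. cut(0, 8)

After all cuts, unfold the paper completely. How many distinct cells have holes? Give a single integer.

Op 1 fold_left: fold axis v@16; visible region now rows[0,4) x cols[0,16) = 4x16
Op 2 fold_down: fold axis h@2; visible region now rows[2,4) x cols[0,16) = 2x16
Op 3 fold_down: fold axis h@3; visible region now rows[3,4) x cols[0,16) = 1x16
Op 4 cut(0, 3): punch at orig (3,3); cuts so far [(3, 3)]; region rows[3,4) x cols[0,16) = 1x16
Op 5 cut(0, 8): punch at orig (3,8); cuts so far [(3, 3), (3, 8)]; region rows[3,4) x cols[0,16) = 1x16
Unfold 1 (reflect across h@3): 4 holes -> [(2, 3), (2, 8), (3, 3), (3, 8)]
Unfold 2 (reflect across h@2): 8 holes -> [(0, 3), (0, 8), (1, 3), (1, 8), (2, 3), (2, 8), (3, 3), (3, 8)]
Unfold 3 (reflect across v@16): 16 holes -> [(0, 3), (0, 8), (0, 23), (0, 28), (1, 3), (1, 8), (1, 23), (1, 28), (2, 3), (2, 8), (2, 23), (2, 28), (3, 3), (3, 8), (3, 23), (3, 28)]

Answer: 16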